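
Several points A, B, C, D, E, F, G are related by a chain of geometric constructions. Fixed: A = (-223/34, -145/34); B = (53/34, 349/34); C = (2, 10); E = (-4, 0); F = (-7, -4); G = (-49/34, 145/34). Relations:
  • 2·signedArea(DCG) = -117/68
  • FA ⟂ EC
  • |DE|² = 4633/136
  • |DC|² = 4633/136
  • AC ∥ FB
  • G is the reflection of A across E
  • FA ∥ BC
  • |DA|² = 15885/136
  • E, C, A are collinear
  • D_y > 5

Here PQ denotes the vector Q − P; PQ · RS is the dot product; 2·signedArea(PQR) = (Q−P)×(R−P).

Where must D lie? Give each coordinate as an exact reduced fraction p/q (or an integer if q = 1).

1. D_x = -83/68  [line 195/34·x + -117/34·y + 1677/68 = 0 ∩ |DA|² = 15885/136]
2. D_y = 349/68  [line 195/34·x + -117/34·y + 1677/68 = 0 ∩ |DA|² = 15885/136]
   → D = (-83/68, 349/68)

D = (-83/68, 349/68)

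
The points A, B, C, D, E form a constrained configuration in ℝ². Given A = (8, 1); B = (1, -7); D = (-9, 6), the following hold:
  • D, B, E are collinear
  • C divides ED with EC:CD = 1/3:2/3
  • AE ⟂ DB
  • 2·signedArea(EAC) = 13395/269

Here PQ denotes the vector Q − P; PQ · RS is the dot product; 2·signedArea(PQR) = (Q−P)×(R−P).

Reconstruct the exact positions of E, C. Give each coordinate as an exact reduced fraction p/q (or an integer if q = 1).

1. E_x = -71/269  [D, B, E are collinear ∩ AE ⟂ DB]
2. E_y = -1441/269  [D, B, E are collinear ∩ AE ⟂ DB]
   → E = (-71/269, -1441/269)
3. C_x = -2563/807  [C divides ED with EC:CD = 1/3:2/3]
4. C_y = -1268/807  [C divides ED with EC:CD = 1/3:2/3]
   → C = (-2563/807, -1268/807)

C = (-2563/807, -1268/807)
E = (-71/269, -1441/269)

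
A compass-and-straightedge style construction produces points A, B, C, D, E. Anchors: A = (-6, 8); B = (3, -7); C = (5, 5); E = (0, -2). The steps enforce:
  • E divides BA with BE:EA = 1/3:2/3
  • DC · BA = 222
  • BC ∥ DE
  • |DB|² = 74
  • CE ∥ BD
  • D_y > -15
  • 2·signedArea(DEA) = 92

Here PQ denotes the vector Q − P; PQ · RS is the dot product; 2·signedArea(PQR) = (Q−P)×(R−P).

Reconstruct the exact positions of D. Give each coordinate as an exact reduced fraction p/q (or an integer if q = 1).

1. D_x = -2  [BC ∥ DE ∩ CE ∥ BD]
2. D_y = -14  [BC ∥ DE ∩ CE ∥ BD]
   → D = (-2, -14)

D = (-2, -14)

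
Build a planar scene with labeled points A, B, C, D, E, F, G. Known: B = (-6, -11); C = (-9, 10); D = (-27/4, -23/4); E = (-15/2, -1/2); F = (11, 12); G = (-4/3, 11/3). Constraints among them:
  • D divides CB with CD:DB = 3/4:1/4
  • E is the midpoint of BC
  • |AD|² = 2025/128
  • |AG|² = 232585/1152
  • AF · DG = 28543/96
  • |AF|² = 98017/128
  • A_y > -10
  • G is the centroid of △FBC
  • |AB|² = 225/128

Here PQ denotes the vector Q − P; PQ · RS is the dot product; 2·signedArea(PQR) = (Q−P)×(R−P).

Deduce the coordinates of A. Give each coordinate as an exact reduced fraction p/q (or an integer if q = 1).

1. A_x = -99/16  [line -65/12·x + -113/12·y + -11975/96 = 0 ∩ |AB|² = 225/128]
2. A_y = -155/16  [line -65/12·x + -113/12·y + -11975/96 = 0 ∩ |AB|² = 225/128]
   → A = (-99/16, -155/16)

A = (-99/16, -155/16)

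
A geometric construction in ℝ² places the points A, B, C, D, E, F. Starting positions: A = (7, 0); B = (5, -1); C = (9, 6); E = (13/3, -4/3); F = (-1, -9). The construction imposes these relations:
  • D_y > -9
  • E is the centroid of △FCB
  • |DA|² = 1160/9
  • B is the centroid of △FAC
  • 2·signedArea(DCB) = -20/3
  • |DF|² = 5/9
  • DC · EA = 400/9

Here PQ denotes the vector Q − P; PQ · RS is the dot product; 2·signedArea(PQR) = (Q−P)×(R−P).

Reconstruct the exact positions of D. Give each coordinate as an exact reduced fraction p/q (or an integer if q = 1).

1. D_x = -1/3  [2·signedArea(DCB) = -20/3 ∩ DC · EA = 400/9]
2. D_y = -26/3  [2·signedArea(DCB) = -20/3 ∩ DC · EA = 400/9]
   → D = (-1/3, -26/3)

D = (-1/3, -26/3)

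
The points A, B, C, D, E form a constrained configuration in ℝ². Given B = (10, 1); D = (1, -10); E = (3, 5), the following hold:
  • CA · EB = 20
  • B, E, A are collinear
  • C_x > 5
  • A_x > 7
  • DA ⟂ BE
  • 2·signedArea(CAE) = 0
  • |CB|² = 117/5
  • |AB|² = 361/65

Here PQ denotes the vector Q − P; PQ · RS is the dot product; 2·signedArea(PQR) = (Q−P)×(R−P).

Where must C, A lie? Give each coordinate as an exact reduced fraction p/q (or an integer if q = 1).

1. A_x = 517/65  [B, E, A are collinear ∩ DA ⟂ BE]
2. A_y = 141/65  [B, E, A are collinear ∩ DA ⟂ BE]
   → A = (517/65, 141/65)
3. C_x = 29/5  [2·signedArea(CAE) = 0 ∩ CA · EB = 20]
4. C_y = 17/5  [2·signedArea(CAE) = 0 ∩ CA · EB = 20]
   → C = (29/5, 17/5)

A = (517/65, 141/65)
C = (29/5, 17/5)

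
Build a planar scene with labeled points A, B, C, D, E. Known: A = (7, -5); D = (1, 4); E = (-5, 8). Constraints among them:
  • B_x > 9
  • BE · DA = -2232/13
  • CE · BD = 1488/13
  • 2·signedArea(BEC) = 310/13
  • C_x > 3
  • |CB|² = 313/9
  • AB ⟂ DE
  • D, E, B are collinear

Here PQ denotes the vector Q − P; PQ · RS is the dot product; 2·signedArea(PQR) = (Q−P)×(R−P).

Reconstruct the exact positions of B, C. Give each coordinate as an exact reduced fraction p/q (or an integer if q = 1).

1. B_x = 121/13  [D, E, B are collinear ∩ AB ⟂ DE]
2. B_y = -20/13  [D, E, B are collinear ∩ AB ⟂ DE]
   → B = (121/13, -20/13)
3. C_x = 49/13  [CE · BD = 1488/13 ∩ 2·signedArea(BEC) = 310/13]
4. C_y = 19/39  [CE · BD = 1488/13 ∩ 2·signedArea(BEC) = 310/13]
   → C = (49/13, 19/39)

B = (121/13, -20/13)
C = (49/13, 19/39)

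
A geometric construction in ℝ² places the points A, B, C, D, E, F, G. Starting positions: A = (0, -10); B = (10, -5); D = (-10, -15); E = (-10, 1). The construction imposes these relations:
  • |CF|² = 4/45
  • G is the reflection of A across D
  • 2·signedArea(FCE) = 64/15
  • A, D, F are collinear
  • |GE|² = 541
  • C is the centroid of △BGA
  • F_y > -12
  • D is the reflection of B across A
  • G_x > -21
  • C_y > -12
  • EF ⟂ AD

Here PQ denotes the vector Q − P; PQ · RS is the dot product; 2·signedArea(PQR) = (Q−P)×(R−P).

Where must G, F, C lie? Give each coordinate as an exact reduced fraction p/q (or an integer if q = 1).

1. G_x = -20  [G is the reflection of A across D]
2. G_y = -20  [G is the reflection of A across D]
   → G = (-20, -20)
3. F_x = -18/5  [A, D, F are collinear ∩ EF ⟂ AD]
4. F_y = -59/5  [A, D, F are collinear ∩ EF ⟂ AD]
   → F = (-18/5, -59/5)
5. C_x = -10/3  [C is the centroid of △BGA]
6. C_y = -35/3  [C is the centroid of △BGA]
   → C = (-10/3, -35/3)

C = (-10/3, -35/3)
F = (-18/5, -59/5)
G = (-20, -20)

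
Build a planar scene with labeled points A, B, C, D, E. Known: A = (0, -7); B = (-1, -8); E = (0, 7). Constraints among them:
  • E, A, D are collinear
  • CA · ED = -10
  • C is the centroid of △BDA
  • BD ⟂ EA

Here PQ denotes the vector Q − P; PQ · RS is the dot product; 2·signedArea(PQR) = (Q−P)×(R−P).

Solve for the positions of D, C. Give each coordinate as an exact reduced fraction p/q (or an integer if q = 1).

1. D_x = 0  [E, A, D are collinear ∩ BD ⟂ EA]
2. D_y = -8  [E, A, D are collinear ∩ BD ⟂ EA]
   → D = (0, -8)
3. C_x = -1/3  [C is the centroid of △BDA]
4. C_y = -23/3  [C is the centroid of △BDA]
   → C = (-1/3, -23/3)

C = (-1/3, -23/3)
D = (0, -8)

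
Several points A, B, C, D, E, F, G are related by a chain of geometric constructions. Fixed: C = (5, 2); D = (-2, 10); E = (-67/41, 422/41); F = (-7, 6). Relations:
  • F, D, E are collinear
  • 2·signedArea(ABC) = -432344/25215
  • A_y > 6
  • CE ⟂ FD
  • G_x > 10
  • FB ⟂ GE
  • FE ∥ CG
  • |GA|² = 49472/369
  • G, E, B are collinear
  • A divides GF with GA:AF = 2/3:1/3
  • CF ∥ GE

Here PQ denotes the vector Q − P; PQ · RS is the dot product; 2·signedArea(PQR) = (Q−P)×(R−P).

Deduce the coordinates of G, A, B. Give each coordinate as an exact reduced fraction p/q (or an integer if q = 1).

1. G_x = 425/41  [CF ∥ GE ∩ FE ∥ CG]
2. G_y = 258/41  [CF ∥ GE ∩ FE ∥ CG]
   → G = (425/41, 258/41)
3. A_x = -149/123  [A divides GF with GA:AF = 2/3:1/3]
4. A_y = 250/41  [A divides GF with GA:AF = 2/3:1/3]
   → A = (-149/123, 250/41)
5. B_x = -1061/205  [G, E, B are collinear ∩ FB ⟂ GE]
6. B_y = 2352/205  [G, E, B are collinear ∩ FB ⟂ GE]
   → B = (-1061/205, 2352/205)

A = (-149/123, 250/41)
B = (-1061/205, 2352/205)
G = (425/41, 258/41)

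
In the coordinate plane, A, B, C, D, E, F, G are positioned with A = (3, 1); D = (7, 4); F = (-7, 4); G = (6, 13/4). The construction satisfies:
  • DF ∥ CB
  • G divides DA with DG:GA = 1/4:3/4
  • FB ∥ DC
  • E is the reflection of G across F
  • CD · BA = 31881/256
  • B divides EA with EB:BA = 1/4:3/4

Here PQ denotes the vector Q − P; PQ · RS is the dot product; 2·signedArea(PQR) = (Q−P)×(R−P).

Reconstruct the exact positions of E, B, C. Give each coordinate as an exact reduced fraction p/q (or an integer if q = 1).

1. E_x = -20  [E is the reflection of G across F]
2. E_y = 19/4  [E is the reflection of G across F]
   → E = (-20, 19/4)
3. B_x = -57/4  [B divides EA with EB:BA = 1/4:3/4]
4. B_y = 61/16  [B divides EA with EB:BA = 1/4:3/4]
   → B = (-57/4, 61/16)
5. C_x = -1/4  [DF ∥ CB ∩ FB ∥ DC]
6. C_y = 61/16  [DF ∥ CB ∩ FB ∥ DC]
   → C = (-1/4, 61/16)

B = (-57/4, 61/16)
C = (-1/4, 61/16)
E = (-20, 19/4)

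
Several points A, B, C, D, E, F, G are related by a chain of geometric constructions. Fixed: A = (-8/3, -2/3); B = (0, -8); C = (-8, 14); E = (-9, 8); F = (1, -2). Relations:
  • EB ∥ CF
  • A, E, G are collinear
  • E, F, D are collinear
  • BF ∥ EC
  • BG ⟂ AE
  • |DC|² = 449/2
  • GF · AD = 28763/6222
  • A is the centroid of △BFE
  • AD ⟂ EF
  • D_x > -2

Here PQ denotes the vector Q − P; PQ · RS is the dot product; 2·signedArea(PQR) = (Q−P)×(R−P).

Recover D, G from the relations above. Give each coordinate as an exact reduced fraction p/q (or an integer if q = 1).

D = (-3/2, 1/2)
G = (1820/1037, -6966/1037)

1. D_x = -3/2  [E, F, D are collinear ∩ AD ⟂ EF]
2. D_y = 1/2  [E, F, D are collinear ∩ AD ⟂ EF]
   → D = (-3/2, 1/2)
3. G_x = 1820/1037  [A, E, G are collinear ∩ BG ⟂ AE]
4. G_y = -6966/1037  [A, E, G are collinear ∩ BG ⟂ AE]
   → G = (1820/1037, -6966/1037)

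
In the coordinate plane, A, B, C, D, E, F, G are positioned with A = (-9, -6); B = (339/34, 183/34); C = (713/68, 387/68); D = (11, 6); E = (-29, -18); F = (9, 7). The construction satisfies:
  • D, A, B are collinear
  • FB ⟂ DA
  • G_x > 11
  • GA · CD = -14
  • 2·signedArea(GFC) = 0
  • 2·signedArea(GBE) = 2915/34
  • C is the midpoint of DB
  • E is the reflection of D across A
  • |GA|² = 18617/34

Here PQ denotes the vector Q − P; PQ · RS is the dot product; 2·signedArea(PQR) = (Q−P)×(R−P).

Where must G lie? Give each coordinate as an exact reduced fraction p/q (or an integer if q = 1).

G = (407/34, 149/34)

1. G_x = 407/34  [2·signedArea(GFC) = 0 ∩ 2·signedArea(GBE) = 2915/34]
2. G_y = 149/34  [2·signedArea(GFC) = 0 ∩ 2·signedArea(GBE) = 2915/34]
   → G = (407/34, 149/34)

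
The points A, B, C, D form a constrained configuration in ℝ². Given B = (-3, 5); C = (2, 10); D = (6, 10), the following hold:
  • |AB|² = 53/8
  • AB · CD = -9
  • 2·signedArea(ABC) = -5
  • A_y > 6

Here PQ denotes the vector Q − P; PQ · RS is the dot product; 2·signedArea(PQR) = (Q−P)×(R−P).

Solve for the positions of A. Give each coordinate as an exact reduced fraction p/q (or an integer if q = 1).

1. A_x = -3/4  [AB · CD = -9 ∩ 2·signedArea(ABC) = -5]
2. A_y = 25/4  [AB · CD = -9 ∩ 2·signedArea(ABC) = -5]
   → A = (-3/4, 25/4)

A = (-3/4, 25/4)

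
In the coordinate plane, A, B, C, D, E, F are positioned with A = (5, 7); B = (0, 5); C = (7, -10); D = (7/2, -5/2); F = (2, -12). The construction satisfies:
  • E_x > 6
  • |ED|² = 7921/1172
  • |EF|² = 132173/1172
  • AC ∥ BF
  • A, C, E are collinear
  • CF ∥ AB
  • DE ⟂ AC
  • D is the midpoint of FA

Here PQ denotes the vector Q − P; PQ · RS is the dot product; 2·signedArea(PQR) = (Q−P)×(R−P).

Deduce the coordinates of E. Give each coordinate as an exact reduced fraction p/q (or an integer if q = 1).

E = (1782/293, -1287/586)

1. E_x = 1782/293  [A, C, E are collinear ∩ DE ⟂ AC]
2. E_y = -1287/586  [A, C, E are collinear ∩ DE ⟂ AC]
   → E = (1782/293, -1287/586)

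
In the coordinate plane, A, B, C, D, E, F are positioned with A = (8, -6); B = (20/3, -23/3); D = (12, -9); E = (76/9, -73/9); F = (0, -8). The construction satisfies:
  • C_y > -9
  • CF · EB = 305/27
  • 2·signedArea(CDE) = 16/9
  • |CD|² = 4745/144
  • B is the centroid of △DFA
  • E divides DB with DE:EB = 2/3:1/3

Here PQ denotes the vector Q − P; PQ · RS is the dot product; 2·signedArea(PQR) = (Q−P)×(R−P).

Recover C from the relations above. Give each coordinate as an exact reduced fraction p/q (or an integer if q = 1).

C = (19/3, -97/12)

1. C_x = 19/3  [2·signedArea(CDE) = 16/9 ∩ CF · EB = 305/27]
2. C_y = -97/12  [2·signedArea(CDE) = 16/9 ∩ CF · EB = 305/27]
   → C = (19/3, -97/12)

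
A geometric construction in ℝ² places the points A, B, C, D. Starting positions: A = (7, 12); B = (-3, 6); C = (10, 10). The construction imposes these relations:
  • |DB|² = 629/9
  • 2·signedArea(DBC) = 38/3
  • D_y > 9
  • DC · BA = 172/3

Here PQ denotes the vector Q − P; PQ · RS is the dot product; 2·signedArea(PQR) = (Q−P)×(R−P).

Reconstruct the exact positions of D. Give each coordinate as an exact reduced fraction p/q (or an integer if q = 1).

1. D_x = 14/3  [DC · BA = 172/3 ∩ 2·signedArea(DBC) = 38/3]
2. D_y = 28/3  [DC · BA = 172/3 ∩ 2·signedArea(DBC) = 38/3]
   → D = (14/3, 28/3)

D = (14/3, 28/3)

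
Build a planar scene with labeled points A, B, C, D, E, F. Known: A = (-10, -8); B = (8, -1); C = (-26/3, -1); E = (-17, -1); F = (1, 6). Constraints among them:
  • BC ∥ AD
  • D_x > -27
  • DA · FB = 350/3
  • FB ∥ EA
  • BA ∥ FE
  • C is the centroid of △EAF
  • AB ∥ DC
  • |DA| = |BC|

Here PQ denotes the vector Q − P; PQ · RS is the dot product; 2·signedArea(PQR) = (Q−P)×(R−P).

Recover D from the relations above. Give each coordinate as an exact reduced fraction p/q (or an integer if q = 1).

1. D_x = -80/3  [AB ∥ DC ∩ BC ∥ AD]
2. D_y = -8  [AB ∥ DC ∩ BC ∥ AD]
   → D = (-80/3, -8)

D = (-80/3, -8)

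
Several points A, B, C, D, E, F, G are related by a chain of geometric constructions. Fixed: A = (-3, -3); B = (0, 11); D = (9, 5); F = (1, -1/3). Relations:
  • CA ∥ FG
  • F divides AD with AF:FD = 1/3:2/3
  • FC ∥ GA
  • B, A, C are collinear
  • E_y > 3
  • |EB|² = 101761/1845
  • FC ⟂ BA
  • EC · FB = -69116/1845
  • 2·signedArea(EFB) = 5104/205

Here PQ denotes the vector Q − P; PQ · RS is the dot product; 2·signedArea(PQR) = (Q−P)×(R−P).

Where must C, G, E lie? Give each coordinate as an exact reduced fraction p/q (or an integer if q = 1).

1. C_x = -467/205  [B, A, C are collinear ∩ FC ⟂ BA]
2. C_y = 227/615  [B, A, C are collinear ∩ FC ⟂ BA]
   → C = (-467/205, 227/615)
3. G_x = 57/205  [FC ∥ GA ∩ CA ∥ FG]
4. G_y = -759/205  [FC ∥ GA ∩ CA ∥ FG]
   → G = (57/205, -759/205)
5. E_x = -319/205  [2·signedArea(EFB) = 5104/205 ∩ EC · FB = -69116/1845]
6. E_y = 2299/615  [2·signedArea(EFB) = 5104/205 ∩ EC · FB = -69116/1845]
   → E = (-319/205, 2299/615)

C = (-467/205, 227/615)
E = (-319/205, 2299/615)
G = (57/205, -759/205)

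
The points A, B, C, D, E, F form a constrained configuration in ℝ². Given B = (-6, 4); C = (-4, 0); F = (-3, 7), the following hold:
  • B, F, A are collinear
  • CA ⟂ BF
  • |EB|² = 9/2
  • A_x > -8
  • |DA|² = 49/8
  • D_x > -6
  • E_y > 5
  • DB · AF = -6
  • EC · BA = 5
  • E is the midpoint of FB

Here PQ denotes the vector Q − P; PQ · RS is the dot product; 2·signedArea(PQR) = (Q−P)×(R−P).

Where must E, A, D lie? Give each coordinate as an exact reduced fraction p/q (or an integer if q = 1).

1. E_x = -9/2  [E is the midpoint of FB]
2. E_y = 11/2  [E is the midpoint of FB]
   → E = (-9/2, 11/2)
3. A_x = -7  [B, F, A are collinear ∩ CA ⟂ BF]
4. A_y = 3  [B, F, A are collinear ∩ CA ⟂ BF]
   → A = (-7, 3)
5. D_x = -21/4  [line -4·x + -4·y + -2 = 0 ∩ |DA|² = 49/8]
6. D_y = 19/4  [line -4·x + -4·y + -2 = 0 ∩ |DA|² = 49/8]
   → D = (-21/4, 19/4)

A = (-7, 3)
D = (-21/4, 19/4)
E = (-9/2, 11/2)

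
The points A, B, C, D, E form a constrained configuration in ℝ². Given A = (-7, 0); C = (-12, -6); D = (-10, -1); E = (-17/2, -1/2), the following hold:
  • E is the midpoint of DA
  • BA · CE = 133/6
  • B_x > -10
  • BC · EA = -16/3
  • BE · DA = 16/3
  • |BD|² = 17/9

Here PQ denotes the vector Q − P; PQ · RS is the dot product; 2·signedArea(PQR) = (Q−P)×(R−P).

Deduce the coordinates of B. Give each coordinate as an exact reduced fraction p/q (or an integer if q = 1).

B = (-29/3, -7/3)

1. B_x = -29/3  [BA · CE = 133/6 ∩ BE · DA = 16/3]
2. B_y = -7/3  [BA · CE = 133/6 ∩ BE · DA = 16/3]
   → B = (-29/3, -7/3)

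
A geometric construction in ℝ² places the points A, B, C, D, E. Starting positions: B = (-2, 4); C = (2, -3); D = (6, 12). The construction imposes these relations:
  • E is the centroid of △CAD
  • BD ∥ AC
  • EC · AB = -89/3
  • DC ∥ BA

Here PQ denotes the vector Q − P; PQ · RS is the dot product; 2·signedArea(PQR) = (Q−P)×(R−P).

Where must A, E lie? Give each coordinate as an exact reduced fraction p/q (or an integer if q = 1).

A = (-6, -11)
E = (2/3, -2/3)

1. A_x = -6  [BD ∥ AC ∩ DC ∥ BA]
2. A_y = -11  [BD ∥ AC ∩ DC ∥ BA]
   → A = (-6, -11)
3. E_x = 2/3  [E is the centroid of △CAD]
4. E_y = -2/3  [E is the centroid of △CAD]
   → E = (2/3, -2/3)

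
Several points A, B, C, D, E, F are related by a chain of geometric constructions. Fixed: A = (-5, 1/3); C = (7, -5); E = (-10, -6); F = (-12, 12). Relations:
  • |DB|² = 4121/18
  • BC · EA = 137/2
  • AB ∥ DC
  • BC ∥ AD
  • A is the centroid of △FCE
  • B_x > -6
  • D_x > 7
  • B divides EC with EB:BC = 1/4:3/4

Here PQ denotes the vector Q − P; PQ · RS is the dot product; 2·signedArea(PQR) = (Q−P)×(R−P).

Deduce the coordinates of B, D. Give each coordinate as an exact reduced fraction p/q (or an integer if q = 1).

B = (-23/4, -23/4)
D = (31/4, 13/12)

1. B_x = -23/4  [B divides EC with EB:BC = 1/4:3/4]
2. B_y = -23/4  [B divides EC with EB:BC = 1/4:3/4]
   → B = (-23/4, -23/4)
3. D_x = 31/4  [AB ∥ DC ∩ BC ∥ AD]
4. D_y = 13/12  [AB ∥ DC ∩ BC ∥ AD]
   → D = (31/4, 13/12)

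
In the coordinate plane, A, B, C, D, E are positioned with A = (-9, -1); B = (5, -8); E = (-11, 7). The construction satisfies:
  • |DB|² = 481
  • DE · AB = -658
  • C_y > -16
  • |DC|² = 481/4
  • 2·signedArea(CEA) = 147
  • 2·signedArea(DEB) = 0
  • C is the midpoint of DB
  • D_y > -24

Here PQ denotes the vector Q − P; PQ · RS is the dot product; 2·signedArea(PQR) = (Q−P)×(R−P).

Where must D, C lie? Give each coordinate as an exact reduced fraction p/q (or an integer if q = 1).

1. D_x = 21  [2·signedArea(DEB) = 0 ∩ DE · AB = -658]
2. D_y = -23  [2·signedArea(DEB) = 0 ∩ DE · AB = -658]
   → D = (21, -23)
3. C_x = 13  [C is the midpoint of DB]
4. C_y = -31/2  [C is the midpoint of DB]
   → C = (13, -31/2)

C = (13, -31/2)
D = (21, -23)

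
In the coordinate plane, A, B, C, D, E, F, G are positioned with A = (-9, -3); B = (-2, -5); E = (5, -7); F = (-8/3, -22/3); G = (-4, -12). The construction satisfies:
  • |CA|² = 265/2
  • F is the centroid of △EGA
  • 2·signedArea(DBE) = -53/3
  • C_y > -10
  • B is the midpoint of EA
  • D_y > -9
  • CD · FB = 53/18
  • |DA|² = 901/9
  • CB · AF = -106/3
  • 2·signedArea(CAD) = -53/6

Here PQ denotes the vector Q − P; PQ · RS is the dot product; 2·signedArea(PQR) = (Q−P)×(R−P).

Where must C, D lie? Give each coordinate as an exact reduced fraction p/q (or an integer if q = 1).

C = (1/2, -19/2)
D = (-1/3, -8)

1. C_x = 1/2  [line -19/3·x + 13/3·y + 133/3 = 0 ∩ |CA|² = 265/2]
2. C_y = -19/2  [line -19/3·x + 13/3·y + 133/3 = 0 ∩ |CA|² = 265/2]
   → C = (1/2, -19/2)
3. D_x = -1/3  [CD · FB = 53/18 ∩ 2·signedArea(CAD) = -53/6]
4. D_y = -8  [CD · FB = 53/18 ∩ 2·signedArea(CAD) = -53/6]
   → D = (-1/3, -8)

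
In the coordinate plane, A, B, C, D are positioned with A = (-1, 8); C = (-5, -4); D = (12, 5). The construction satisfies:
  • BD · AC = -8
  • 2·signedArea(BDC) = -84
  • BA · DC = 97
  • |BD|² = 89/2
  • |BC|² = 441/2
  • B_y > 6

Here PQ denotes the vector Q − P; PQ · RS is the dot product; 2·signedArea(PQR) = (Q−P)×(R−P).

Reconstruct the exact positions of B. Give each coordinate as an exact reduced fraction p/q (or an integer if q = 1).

1. B_x = 11/2  [2·signedArea(BDC) = -84 ∩ BD · AC = -8]
2. B_y = 13/2  [2·signedArea(BDC) = -84 ∩ BD · AC = -8]
   → B = (11/2, 13/2)

B = (11/2, 13/2)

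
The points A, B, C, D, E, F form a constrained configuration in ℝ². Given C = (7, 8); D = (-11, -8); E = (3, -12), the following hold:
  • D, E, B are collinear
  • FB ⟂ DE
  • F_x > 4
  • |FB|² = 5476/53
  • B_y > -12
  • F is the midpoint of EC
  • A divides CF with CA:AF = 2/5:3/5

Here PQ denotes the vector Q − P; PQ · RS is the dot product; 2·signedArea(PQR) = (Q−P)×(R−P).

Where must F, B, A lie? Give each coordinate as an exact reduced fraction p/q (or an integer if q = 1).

A = (31/5, 4)
B = (117/53, -624/53)
F = (5, -2)

1. F_x = 5  [F is the midpoint of EC]
2. F_y = -2  [F is the midpoint of EC]
   → F = (5, -2)
3. B_x = 117/53  [D, E, B are collinear ∩ FB ⟂ DE]
4. B_y = -624/53  [D, E, B are collinear ∩ FB ⟂ DE]
   → B = (117/53, -624/53)
5. A_x = 31/5  [A divides CF with CA:AF = 2/5:3/5]
6. A_y = 4  [A divides CF with CA:AF = 2/5:3/5]
   → A = (31/5, 4)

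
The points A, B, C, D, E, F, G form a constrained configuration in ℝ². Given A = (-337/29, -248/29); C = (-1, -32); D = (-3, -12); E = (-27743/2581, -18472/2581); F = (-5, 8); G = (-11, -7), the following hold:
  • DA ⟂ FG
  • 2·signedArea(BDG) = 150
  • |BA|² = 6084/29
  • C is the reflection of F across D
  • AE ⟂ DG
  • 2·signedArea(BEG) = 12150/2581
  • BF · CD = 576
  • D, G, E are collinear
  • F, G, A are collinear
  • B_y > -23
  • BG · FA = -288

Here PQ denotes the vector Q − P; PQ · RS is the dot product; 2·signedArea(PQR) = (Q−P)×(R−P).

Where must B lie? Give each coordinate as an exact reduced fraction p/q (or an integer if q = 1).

1. B_x = -17  [2·signedArea(BDG) = 150 ∩ BF · CD = 576]
2. B_y = -22  [2·signedArea(BDG) = 150 ∩ BF · CD = 576]
   → B = (-17, -22)

B = (-17, -22)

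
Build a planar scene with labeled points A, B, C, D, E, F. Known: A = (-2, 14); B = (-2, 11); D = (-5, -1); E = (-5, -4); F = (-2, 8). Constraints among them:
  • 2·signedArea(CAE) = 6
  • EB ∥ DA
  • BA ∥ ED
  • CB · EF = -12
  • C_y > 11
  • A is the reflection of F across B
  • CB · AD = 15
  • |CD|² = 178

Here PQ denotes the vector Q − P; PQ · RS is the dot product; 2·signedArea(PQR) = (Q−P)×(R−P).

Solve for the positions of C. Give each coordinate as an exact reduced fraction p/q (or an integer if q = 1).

1. C_x = -2  [CB · EF = -12 ∩ CB · AD = 15]
2. C_y = 12  [CB · EF = -12 ∩ CB · AD = 15]
   → C = (-2, 12)

C = (-2, 12)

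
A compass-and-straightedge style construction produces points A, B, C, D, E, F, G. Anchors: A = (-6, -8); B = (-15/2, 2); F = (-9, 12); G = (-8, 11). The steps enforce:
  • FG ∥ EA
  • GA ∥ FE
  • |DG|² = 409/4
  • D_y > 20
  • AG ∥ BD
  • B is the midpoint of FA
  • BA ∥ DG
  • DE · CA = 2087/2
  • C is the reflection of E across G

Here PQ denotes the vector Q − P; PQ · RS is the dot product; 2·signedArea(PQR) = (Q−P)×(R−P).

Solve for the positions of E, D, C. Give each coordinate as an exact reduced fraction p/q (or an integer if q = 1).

C = (-9, 29)
D = (-19/2, 21)
E = (-7, -7)

1. E_x = -7  [FG ∥ EA ∩ GA ∥ FE]
2. E_y = -7  [FG ∥ EA ∩ GA ∥ FE]
   → E = (-7, -7)
3. D_x = -19/2  [BA ∥ DG ∩ AG ∥ BD]
4. D_y = 21  [BA ∥ DG ∩ AG ∥ BD]
   → D = (-19/2, 21)
5. C_x = -9  [C is the reflection of E across G]
6. C_y = 29  [C is the reflection of E across G]
   → C = (-9, 29)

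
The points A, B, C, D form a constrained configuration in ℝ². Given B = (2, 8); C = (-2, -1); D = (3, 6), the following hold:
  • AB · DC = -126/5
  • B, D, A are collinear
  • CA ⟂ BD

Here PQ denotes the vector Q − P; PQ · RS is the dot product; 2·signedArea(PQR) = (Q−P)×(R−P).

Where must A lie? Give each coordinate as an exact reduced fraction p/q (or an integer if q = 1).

1. A_x = 24/5  [B, D, A are collinear ∩ CA ⟂ BD]
2. A_y = 12/5  [B, D, A are collinear ∩ CA ⟂ BD]
   → A = (24/5, 12/5)

A = (24/5, 12/5)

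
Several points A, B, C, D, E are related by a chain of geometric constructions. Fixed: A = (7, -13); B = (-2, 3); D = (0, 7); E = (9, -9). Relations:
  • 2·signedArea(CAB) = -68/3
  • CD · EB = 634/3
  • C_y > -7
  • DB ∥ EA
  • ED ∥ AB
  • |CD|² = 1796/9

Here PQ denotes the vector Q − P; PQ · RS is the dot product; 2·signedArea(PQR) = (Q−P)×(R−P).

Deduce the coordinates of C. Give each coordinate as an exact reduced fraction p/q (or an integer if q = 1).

C = (14/3, -19/3)

1. C_x = 14/3  [CD · EB = 634/3 ∩ 2·signedArea(CAB) = -68/3]
2. C_y = -19/3  [CD · EB = 634/3 ∩ 2·signedArea(CAB) = -68/3]
   → C = (14/3, -19/3)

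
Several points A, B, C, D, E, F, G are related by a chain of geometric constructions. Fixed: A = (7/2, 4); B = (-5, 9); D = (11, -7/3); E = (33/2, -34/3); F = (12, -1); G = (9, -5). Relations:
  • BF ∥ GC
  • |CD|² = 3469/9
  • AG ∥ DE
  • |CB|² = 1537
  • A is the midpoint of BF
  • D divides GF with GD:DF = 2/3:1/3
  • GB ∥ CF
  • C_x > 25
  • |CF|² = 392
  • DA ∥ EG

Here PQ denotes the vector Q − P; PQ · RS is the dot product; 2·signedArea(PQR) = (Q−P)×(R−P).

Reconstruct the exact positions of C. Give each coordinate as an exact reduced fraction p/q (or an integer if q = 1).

C = (26, -15)

1. C_x = 26  [GB ∥ CF ∩ BF ∥ GC]
2. C_y = -15  [GB ∥ CF ∩ BF ∥ GC]
   → C = (26, -15)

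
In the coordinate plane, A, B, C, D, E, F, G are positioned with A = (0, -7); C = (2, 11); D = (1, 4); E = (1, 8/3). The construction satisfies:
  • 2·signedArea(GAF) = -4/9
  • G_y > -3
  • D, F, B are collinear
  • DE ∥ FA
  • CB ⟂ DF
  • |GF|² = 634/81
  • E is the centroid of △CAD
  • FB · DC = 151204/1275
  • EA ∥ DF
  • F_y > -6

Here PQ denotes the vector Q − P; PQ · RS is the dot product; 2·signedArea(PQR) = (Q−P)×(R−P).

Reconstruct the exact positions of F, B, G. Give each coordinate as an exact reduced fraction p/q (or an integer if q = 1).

B = (734/425, 4687/425)
F = (0, -17/3)
G = (1/3, -26/9)

1. F_x = 0  [DE ∥ FA ∩ EA ∥ DF]
2. F_y = -17/3  [DE ∥ FA ∩ EA ∥ DF]
   → F = (0, -17/3)
3. B_x = 734/425  [D, F, B are collinear ∩ CB ⟂ DF]
4. B_y = 4687/425  [D, F, B are collinear ∩ CB ⟂ DF]
   → B = (734/425, 4687/425)
5. G_x = 1/3  [2·signedArea(GAF) = -4/9]
6. G_y = -26/9  [|GF|² = 634/81]
   → G = (1/3, -26/9)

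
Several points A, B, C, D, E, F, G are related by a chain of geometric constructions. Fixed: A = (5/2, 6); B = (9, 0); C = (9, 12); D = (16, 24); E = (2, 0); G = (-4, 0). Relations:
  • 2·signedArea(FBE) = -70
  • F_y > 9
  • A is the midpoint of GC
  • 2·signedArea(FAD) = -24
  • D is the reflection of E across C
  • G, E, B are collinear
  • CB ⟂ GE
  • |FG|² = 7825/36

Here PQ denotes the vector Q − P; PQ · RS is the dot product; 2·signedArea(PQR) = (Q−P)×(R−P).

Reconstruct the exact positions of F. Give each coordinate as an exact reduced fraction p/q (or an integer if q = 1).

1. F_x = 41/6  [2·signedArea(FAD) = -24 ∩ 2·signedArea(FBE) = -70]
2. F_y = 10  [2·signedArea(FAD) = -24 ∩ 2·signedArea(FBE) = -70]
   → F = (41/6, 10)

F = (41/6, 10)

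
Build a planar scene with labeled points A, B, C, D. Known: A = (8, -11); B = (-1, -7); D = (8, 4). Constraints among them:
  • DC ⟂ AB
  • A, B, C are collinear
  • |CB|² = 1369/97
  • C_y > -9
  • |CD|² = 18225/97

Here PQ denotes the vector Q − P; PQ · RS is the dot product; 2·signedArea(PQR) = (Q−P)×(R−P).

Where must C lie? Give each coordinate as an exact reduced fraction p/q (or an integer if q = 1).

C = (236/97, -827/97)

1. C_x = 236/97  [A, B, C are collinear ∩ DC ⟂ AB]
2. C_y = -827/97  [A, B, C are collinear ∩ DC ⟂ AB]
   → C = (236/97, -827/97)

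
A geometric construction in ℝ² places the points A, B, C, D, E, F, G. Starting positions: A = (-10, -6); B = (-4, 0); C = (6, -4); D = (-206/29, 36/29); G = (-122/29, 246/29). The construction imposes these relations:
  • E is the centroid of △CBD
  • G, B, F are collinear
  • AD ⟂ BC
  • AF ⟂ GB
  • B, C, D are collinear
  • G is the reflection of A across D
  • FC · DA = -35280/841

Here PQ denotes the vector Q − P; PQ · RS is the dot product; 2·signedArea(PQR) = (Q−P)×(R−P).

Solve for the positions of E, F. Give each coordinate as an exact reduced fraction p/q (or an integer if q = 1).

1. E_x = -148/87  [E is the centroid of △CBD]
2. E_y = -80/87  [E is the centroid of △CBD]
   → E = (-148/87, -80/87)
3. F_x = -3244/841  [G, B, F are collinear ∩ AF ⟂ GB]
4. F_y = -4920/841  [G, B, F are collinear ∩ AF ⟂ GB]
   → F = (-3244/841, -4920/841)

E = (-148/87, -80/87)
F = (-3244/841, -4920/841)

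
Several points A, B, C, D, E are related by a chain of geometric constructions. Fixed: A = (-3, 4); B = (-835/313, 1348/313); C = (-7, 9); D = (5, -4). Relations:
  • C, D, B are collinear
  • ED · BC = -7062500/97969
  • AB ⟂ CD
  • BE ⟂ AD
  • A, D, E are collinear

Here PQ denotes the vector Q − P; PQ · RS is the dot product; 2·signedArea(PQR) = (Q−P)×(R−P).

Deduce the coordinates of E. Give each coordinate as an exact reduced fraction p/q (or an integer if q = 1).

E = (-935/313, 1248/313)

1. E_x = -935/313  [A, D, E are collinear ∩ BE ⟂ AD]
2. E_y = 1248/313  [A, D, E are collinear ∩ BE ⟂ AD]
   → E = (-935/313, 1248/313)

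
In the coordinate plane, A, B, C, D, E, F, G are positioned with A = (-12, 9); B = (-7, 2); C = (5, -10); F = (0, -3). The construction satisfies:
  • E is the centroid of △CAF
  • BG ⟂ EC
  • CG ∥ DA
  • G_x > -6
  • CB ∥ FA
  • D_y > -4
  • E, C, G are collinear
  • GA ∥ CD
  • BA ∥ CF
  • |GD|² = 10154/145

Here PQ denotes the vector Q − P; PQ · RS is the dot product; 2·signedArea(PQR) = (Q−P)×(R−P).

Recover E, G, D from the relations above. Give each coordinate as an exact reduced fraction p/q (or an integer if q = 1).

1. E_x = -7/3  [E is the centroid of △CAF]
2. E_y = -4/3  [E is the centroid of △CAF]
   → E = (-7/3, -4/3)
3. G_x = -859/145  [E, C, G are collinear ∩ BG ⟂ EC]
4. G_y = 422/145  [E, C, G are collinear ∩ BG ⟂ EC]
   → G = (-859/145, 422/145)
5. D_x = -156/145  [CG ∥ DA ∩ GA ∥ CD]
6. D_y = -567/145  [CG ∥ DA ∩ GA ∥ CD]
   → D = (-156/145, -567/145)

D = (-156/145, -567/145)
E = (-7/3, -4/3)
G = (-859/145, 422/145)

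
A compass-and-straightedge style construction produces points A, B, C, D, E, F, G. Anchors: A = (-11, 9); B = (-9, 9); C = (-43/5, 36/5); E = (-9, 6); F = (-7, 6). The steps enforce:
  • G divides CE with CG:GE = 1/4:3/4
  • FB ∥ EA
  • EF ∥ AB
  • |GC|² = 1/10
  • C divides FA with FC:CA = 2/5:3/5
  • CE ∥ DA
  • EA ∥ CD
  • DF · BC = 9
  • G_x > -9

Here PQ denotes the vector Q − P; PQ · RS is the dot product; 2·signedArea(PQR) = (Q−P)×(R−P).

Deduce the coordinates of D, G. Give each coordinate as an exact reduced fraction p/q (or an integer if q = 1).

D = (-53/5, 51/5)
G = (-87/10, 69/10)

1. D_x = -53/5  [CE ∥ DA ∩ EA ∥ CD]
2. D_y = 51/5  [CE ∥ DA ∩ EA ∥ CD]
   → D = (-53/5, 51/5)
3. G_x = -87/10  [G divides CE with CG:GE = 1/4:3/4]
4. G_y = 69/10  [G divides CE with CG:GE = 1/4:3/4]
   → G = (-87/10, 69/10)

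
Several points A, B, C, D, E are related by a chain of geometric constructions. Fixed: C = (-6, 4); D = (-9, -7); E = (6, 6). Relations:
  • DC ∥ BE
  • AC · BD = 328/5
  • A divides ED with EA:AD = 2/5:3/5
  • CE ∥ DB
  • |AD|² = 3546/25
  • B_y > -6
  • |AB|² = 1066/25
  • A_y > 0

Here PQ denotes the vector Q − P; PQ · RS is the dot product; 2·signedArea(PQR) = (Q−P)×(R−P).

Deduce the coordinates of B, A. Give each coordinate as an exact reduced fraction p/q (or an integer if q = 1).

A = (0, 4/5)
B = (3, -5)

1. B_x = 3  [DC ∥ BE ∩ CE ∥ DB]
2. B_y = -5  [DC ∥ BE ∩ CE ∥ DB]
   → B = (3, -5)
3. A_x = 0  [A divides ED with EA:AD = 2/5:3/5]
4. A_y = 4/5  [A divides ED with EA:AD = 2/5:3/5]
   → A = (0, 4/5)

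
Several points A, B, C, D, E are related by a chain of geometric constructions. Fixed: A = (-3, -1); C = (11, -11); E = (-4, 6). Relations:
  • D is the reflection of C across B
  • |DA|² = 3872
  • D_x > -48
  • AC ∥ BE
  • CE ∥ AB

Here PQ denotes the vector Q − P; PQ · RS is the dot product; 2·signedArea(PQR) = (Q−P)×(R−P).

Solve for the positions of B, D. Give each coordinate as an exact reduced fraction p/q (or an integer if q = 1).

1. B_x = -18  [AC ∥ BE ∩ CE ∥ AB]
2. B_y = 16  [AC ∥ BE ∩ CE ∥ AB]
   → B = (-18, 16)
3. D_x = -47  [D is the reflection of C across B]
4. D_y = 43  [D is the reflection of C across B]
   → D = (-47, 43)

B = (-18, 16)
D = (-47, 43)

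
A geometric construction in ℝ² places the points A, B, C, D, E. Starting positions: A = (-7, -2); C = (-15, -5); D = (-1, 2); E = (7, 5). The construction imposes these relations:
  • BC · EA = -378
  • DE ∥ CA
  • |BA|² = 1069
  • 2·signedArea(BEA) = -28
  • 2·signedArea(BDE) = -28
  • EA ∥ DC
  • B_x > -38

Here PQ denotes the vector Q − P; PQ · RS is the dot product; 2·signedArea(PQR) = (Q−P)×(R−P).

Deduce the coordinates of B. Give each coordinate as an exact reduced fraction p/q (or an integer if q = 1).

1. B_x = -37  [2·signedArea(BDE) = -28 ∩ BC · EA = -378]
2. B_y = -15  [2·signedArea(BDE) = -28 ∩ BC · EA = -378]
   → B = (-37, -15)

B = (-37, -15)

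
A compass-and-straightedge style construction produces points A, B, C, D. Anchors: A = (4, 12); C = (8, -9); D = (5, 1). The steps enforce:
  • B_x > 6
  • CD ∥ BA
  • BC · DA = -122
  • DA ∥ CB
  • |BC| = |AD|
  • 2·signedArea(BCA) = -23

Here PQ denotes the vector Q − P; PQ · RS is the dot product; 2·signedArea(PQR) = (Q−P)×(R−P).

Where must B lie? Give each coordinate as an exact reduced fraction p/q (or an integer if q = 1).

1. B_x = 7  [CD ∥ BA ∩ DA ∥ CB]
2. B_y = 2  [CD ∥ BA ∩ DA ∥ CB]
   → B = (7, 2)

B = (7, 2)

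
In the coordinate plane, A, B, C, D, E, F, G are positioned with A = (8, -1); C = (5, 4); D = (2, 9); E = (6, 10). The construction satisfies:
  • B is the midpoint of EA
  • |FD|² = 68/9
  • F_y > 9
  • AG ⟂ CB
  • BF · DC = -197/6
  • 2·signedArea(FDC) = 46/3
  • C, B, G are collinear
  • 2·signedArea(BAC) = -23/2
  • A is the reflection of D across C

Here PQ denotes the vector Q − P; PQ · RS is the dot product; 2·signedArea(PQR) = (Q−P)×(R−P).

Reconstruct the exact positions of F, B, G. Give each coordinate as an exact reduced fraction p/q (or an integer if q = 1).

B = (7, 9/2)
F = (14/3, 29/3)
G = (113/17, 75/17)

1. B_x = 7  [B is the midpoint of EA]
2. B_y = 9/2  [B is the midpoint of EA]
   → B = (7, 9/2)
3. G_x = 113/17  [C, B, G are collinear ∩ AG ⟂ CB]
4. G_y = 75/17  [C, B, G are collinear ∩ AG ⟂ CB]
   → G = (113/17, 75/17)
5. F_x = 14/3  [2·signedArea(FDC) = 46/3 ∩ BF · DC = -197/6]
6. F_y = 29/3  [2·signedArea(FDC) = 46/3 ∩ BF · DC = -197/6]
   → F = (14/3, 29/3)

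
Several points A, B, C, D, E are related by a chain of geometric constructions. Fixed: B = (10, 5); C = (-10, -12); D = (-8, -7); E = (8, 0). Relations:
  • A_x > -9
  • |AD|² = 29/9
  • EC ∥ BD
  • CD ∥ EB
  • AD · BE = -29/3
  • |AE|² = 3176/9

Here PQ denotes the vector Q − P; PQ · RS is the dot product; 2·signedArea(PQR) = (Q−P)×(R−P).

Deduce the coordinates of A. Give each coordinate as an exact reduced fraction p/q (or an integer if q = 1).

1. A_x = -26/3  [line 2·x + 5·y + 182/3 = 0 ∩ |AD|² = 29/9]
2. A_y = -26/3  [line 2·x + 5·y + 182/3 = 0 ∩ |AD|² = 29/9]
   → A = (-26/3, -26/3)

A = (-26/3, -26/3)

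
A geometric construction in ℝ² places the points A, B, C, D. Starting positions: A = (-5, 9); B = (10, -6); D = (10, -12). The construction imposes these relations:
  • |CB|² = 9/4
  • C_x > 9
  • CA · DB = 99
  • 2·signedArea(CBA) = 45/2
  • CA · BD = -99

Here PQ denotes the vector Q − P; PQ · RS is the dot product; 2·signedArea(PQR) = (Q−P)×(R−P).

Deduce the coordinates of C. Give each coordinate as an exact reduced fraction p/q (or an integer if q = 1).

C = (10, -15/2)

1. C_x = 10  [2·signedArea(CBA) = 45/2 ∩ CA · DB = 99]
2. C_y = -15/2  [2·signedArea(CBA) = 45/2 ∩ CA · DB = 99]
   → C = (10, -15/2)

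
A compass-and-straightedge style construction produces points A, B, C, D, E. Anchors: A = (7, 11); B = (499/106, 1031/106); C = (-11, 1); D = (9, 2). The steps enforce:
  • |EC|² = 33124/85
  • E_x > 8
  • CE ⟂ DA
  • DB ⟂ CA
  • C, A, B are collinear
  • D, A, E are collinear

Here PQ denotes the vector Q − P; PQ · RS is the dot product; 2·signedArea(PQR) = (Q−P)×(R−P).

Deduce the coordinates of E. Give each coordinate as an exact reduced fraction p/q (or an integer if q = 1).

E = (703/85, 449/85)

1. E_x = 703/85  [D, A, E are collinear ∩ CE ⟂ DA]
2. E_y = 449/85  [D, A, E are collinear ∩ CE ⟂ DA]
   → E = (703/85, 449/85)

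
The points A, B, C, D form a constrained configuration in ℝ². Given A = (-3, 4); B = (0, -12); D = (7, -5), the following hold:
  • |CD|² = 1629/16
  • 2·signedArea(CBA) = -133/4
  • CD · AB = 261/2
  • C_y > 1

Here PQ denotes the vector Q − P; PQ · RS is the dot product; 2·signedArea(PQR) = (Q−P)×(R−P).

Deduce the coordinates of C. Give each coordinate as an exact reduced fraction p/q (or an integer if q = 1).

1. C_x = -1/2  [2·signedArea(CBA) = -133/4 ∩ CD · AB = 261/2]
2. C_y = 7/4  [2·signedArea(CBA) = -133/4 ∩ CD · AB = 261/2]
   → C = (-1/2, 7/4)

C = (-1/2, 7/4)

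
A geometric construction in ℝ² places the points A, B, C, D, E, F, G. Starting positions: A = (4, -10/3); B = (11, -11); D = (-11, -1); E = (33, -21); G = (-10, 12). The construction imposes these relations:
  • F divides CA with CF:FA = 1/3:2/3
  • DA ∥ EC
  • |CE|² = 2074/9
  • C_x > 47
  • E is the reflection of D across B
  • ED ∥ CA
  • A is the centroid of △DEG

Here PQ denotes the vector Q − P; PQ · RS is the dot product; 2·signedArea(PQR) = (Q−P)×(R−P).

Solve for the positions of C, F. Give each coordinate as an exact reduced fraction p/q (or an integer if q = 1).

1. C_x = 48  [ED ∥ CA ∩ DA ∥ EC]
2. C_y = -70/3  [ED ∥ CA ∩ DA ∥ EC]
   → C = (48, -70/3)
3. F_x = 100/3  [F divides CA with CF:FA = 1/3:2/3]
4. F_y = -50/3  [F divides CA with CF:FA = 1/3:2/3]
   → F = (100/3, -50/3)

C = (48, -70/3)
F = (100/3, -50/3)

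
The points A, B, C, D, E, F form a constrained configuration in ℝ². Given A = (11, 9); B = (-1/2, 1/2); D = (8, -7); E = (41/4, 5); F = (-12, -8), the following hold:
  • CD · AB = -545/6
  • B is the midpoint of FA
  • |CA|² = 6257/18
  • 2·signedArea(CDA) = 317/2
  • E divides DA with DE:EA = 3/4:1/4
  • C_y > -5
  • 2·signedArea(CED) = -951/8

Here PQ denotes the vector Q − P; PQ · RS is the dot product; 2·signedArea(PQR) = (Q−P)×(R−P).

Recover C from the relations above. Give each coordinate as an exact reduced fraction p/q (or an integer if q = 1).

C = (-3/2, -29/6)

1. C_x = -3/2  [2·signedArea(CED) = -951/8 ∩ CD · AB = -545/6]
2. C_y = -29/6  [2·signedArea(CED) = -951/8 ∩ CD · AB = -545/6]
   → C = (-3/2, -29/6)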